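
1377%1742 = 1377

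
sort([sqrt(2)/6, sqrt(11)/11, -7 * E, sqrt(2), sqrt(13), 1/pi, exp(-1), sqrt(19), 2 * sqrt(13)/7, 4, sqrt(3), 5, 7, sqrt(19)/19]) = [-7 * E, sqrt(19)/19, sqrt(2)/6, sqrt(11)/11, 1/pi, exp(-1), 2 * sqrt(13)/7, sqrt(2), sqrt(3), sqrt(13), 4, sqrt(19), 5, 7]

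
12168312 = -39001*(-312)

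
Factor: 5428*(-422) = -1*2^3*23^1*59^1*211^1 = -2290616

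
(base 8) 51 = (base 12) 35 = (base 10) 41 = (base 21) 1k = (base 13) 32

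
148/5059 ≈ 0.0293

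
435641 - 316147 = 119494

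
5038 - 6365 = -1327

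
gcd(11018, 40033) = 7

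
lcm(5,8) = 40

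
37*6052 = 223924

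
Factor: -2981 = -1*11^1*271^1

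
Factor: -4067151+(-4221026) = -1*8288177^1 = -8288177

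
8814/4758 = 1 + 52/61 ≈ 1.85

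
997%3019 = 997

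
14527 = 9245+5282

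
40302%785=267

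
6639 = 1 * 6639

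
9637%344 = 5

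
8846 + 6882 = 15728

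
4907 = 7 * 701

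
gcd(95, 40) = 5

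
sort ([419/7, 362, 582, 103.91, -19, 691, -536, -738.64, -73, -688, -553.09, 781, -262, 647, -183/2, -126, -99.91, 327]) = [-738.64, -688, -553.09, -536, -262, -126, -99.91, -183/2, -73, -19, 419/7, 103.91, 327, 362, 582, 647, 691, 781]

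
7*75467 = 528269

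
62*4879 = 302498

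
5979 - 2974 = 3005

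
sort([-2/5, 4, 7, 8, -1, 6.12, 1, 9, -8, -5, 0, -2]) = [-8, -5, -2, -1, -2/5, 0, 1, 4, 6.12, 7, 8, 9]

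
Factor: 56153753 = 37^1 * 79^1 * 19211^1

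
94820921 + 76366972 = 171187893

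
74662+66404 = 141066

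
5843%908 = 395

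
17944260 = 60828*295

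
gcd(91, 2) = 1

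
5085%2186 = 713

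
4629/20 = 231 + 9/20 = 231.45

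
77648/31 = 2504 + 24/31 ≈ 2504.77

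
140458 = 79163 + 61295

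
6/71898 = 1/11983 ≈ 0.0000835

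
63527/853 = 74 + 405/853 ≈ 74.47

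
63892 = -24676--88568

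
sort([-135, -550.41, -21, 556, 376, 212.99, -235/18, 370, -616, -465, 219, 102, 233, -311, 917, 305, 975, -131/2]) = [-616, -550.41, -465, -311, -135, -131/2, -21, -235/18, 102, 212.99, 219, 233, 305, 370, 376, 556, 917, 975]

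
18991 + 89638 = 108629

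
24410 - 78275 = -53865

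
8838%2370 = 1728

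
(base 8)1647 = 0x3a7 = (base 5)12220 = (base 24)1en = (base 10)935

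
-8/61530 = -4/30765 ≈ -0.000130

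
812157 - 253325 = 558832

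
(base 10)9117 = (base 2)10001110011101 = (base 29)aob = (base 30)a3r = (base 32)8st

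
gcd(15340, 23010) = 7670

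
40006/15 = 2667 + 1/15 ≈ 2667.07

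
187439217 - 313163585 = -125724368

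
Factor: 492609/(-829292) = -1 * 2^(-2) * 3^1 * 13^1 * 17^1 * 151^(-1) * 743^1 * 1373^(-1)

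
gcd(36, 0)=36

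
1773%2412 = 1773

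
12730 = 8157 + 4573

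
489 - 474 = 15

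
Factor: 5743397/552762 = 2^(-1)*3^(-2)*7^(-1)*11^1*41^(-1)*107^(-1)*522127^1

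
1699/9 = 188+7/9 ≈ 188.78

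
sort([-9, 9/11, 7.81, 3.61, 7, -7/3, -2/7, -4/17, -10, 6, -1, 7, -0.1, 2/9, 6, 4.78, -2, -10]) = [-10, -10, -9, -7/3, -2, -1, -2/7, -4/17, -0.1, 2/9, 9/11, 3.61, 4.78, 6, 6, 7, 7, 7.81]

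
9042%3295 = 2452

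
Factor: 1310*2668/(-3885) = -1*2^3*3^(-1)*7^(-1)*23^1*29^1*37^(-1)*131^1 = -699016/777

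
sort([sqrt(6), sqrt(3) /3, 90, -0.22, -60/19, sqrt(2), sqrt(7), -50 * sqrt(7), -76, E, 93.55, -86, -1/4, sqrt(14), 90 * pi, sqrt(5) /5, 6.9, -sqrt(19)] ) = [-50 * sqrt(7), -86, -76, -sqrt(19), -60/19, -1/4, -0.22, sqrt(5) /5, sqrt(3) /3, sqrt(2), sqrt(6), sqrt(7), E, sqrt(14), 6.9, 90, 93.55, 90 * pi] 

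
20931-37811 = -16880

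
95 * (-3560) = -338200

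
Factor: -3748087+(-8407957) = -1*2^2*3039011^1 = -12156044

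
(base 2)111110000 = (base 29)h3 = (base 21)12d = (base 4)13300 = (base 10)496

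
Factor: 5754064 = 2^4 * 29^1 * 12401^1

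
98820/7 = 14117+1/7 ≈ 14117.14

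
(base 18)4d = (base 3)10011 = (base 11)78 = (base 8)125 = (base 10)85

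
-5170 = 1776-6946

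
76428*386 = 29501208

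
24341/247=98 + 135/247 ≈ 98.55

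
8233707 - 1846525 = 6387182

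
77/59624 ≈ 0.00129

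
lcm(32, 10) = 160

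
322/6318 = 161/3159 ≈ 0.0510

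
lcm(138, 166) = 11454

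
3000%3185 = 3000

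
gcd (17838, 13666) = 2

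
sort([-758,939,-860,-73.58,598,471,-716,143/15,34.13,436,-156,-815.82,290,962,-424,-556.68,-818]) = [-860,-818,-815.82,-758,-716,-556.68,-424,-156,-73.58,143/15,34.13,290,436,471,598,939,962]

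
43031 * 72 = 3098232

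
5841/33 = 177 = 177.00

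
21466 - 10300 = 11166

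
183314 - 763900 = -580586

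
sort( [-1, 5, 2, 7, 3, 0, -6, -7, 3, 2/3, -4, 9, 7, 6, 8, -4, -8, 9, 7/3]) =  [-8, -7, -6, -4, -4, -1, 0, 2/3, 2, 7/3, 3, 3, 5, 6, 7, 7, 8, 9, 9]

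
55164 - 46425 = 8739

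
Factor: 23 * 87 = 3^1 * 23^1 * 29^1 = 2001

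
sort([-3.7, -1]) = [-3.7, -1]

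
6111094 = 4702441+1408653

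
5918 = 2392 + 3526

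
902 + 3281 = 4183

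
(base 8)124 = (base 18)4c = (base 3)10010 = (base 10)84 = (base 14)60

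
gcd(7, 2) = 1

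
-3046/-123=24 + 94/123 ≈ 24.76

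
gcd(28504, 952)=56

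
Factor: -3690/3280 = -1*2^ (-3)*3^2 = -9/8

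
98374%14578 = 10906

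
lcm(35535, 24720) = 568560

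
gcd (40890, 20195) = 5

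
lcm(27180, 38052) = 190260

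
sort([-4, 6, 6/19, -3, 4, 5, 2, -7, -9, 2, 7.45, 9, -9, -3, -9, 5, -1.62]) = [-9, -9, -9, -7, -4, -3, -3, -1.62, 6/19, 2, 2, 4, 5, 5, 6, 7.45, 9]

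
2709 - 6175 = -3466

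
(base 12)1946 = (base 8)6006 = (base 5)44303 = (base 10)3078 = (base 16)c06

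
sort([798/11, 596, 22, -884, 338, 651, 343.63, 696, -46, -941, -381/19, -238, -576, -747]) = [-941, -884, -747, -576, -238, -46, -381/19, 22, 798/11, 338, 343.63, 596, 651, 696]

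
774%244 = 42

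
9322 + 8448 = 17770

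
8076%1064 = 628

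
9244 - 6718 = 2526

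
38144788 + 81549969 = 119694757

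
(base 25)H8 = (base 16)1B1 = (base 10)433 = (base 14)22D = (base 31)DU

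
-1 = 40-41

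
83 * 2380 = 197540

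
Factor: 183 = 3^1 * 61^1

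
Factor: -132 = -1*2^2*3^1*11^1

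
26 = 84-58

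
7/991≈0.00706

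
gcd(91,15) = 1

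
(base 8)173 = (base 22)5d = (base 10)123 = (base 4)1323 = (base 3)11120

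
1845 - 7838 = -5993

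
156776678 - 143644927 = 13131751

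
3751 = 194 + 3557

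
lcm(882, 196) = 1764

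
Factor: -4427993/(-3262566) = 2^(-1) * 3^(-1) * 19^(-1) * 653^1 * 6781^1 * 28619^(-1)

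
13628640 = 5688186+7940454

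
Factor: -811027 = -1*7^1*115861^1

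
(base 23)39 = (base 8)116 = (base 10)78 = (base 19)42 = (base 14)58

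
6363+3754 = 10117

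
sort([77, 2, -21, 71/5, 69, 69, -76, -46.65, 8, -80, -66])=[-80, -76, -66, -46.65, -21, 2, 8, 71/5, 69, 69, 77]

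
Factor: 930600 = 2^3 * 3^2 * 5^2 * 11^1 * 47^1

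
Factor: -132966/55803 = -1 * 2^1 * 3^1 * 11^(-1) * 19^(-1) * 83^1 = -498/209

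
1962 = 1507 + 455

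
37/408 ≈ 0.0907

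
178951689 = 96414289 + 82537400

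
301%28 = 21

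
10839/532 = 20 + 199/532 ≈ 20.37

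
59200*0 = 0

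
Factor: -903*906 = -1*2^1*3^2*7^1*43^1*151^1 = -818118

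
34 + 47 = 81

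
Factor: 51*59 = 3^1*17^1*59^1 = 3009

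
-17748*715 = -12689820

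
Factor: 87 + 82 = 13^2 = 169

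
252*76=19152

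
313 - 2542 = -2229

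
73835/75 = 984+7/15 ≈ 984.47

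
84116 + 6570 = 90686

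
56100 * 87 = 4880700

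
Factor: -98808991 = -1 * 98808991^1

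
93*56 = 5208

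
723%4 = 3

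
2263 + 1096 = 3359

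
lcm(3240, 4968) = 74520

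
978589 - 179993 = 798596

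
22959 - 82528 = -59569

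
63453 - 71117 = -7664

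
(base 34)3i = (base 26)4g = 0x78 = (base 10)120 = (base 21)5f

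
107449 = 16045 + 91404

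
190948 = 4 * 47737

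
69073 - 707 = 68366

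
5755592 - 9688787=-3933195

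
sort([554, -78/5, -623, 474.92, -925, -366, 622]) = [-925, -623, -366, -78/5, 474.92, 554, 622]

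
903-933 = -30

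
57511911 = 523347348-465835437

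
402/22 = 18 + 3/11 ≈ 18.27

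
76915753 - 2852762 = 74062991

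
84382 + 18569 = 102951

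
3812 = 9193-5381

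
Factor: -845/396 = -1*2^(-2)*3^(-2)*5^1*11^(-1)*13^2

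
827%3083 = 827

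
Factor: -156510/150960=-1 * 2^(-3) * 3^1 * 17^(-1) * 47^1=-141/136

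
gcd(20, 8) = 4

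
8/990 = 4/495 ≈ 0.00808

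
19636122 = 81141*242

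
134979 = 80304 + 54675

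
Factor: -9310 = -1 * 2^1 * 5^1 * 7^2 * 19^1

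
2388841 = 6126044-3737203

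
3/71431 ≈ 0.0000420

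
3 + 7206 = 7209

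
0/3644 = 0 = 0.00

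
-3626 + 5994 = 2368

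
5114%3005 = 2109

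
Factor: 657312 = 2^5*3^1*41^1*167^1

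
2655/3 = 885 = 885.00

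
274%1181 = 274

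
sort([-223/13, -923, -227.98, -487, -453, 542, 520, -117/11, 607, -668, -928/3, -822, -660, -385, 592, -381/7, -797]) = [-923, -822, -797, -668, -660, -487, -453, -385, -928/3, -227.98, -381/7, -223/13, -117/11, 520, 542, 592, 607]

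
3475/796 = 4 + 291/796 ≈ 4.37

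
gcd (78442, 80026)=2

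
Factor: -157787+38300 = -1 * 3^1 * 39829^1 = -119487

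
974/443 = 2 + 88/443 ≈ 2.20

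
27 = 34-7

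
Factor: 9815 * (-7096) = -1 * 2^3 * 5^1 * 13^1 * 151^1 * 887^1 = -69647240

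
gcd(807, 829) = 1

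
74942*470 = 35222740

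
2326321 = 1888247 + 438074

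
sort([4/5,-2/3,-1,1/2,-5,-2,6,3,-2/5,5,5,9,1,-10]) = [-10,-5,-2,-1,-2/3,-2/5,1/2,4/5,1,3,5,5,6,9]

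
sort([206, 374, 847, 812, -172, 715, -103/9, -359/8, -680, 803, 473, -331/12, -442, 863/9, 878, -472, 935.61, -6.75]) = [-680, -472, -442, -172, -359/8, -331/12, -103/9, -6.75, 863/9, 206, 374, 473, 715, 803, 812, 847, 878, 935.61]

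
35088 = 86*408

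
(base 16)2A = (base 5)132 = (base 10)42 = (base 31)1B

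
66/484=3/22 ≈ 0.136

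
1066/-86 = -12-17/43 ≈ -12.40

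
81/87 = 27/29 ≈ 0.931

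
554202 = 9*61578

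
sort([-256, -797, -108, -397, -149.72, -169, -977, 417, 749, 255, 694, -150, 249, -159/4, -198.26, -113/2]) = [-977, -797, -397, -256, -198.26, -169, -150, -149.72, -108, -113/2, -159/4, 249, 255, 417, 694, 749]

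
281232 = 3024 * 93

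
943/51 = 18 + 25/51 ≈ 18.49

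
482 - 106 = 376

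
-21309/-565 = 37 + 404/565 ≈ 37.72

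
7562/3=2520 + 2/3 ≈ 2520.67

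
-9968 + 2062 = -7906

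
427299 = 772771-345472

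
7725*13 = 100425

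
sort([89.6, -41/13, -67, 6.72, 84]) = [-67, -41/13, 6.72, 84, 89.6]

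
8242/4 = 4121/2 = 2060.50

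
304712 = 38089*8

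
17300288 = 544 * 31802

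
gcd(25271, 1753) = 1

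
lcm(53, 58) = 3074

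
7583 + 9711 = 17294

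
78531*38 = 2984178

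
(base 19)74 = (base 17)81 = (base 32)49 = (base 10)137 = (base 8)211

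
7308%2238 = 594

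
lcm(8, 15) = 120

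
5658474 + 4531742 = 10190216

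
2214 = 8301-6087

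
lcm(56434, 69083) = 4006814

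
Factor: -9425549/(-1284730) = 2^(-1) * 5^(-1) * 7^1 * 233^1 * 5779^1 * 128473^(-1)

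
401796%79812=2736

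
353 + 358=711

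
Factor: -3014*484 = -1*2^3*11^3*137^1 = -1458776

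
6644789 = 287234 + 6357555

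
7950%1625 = 1450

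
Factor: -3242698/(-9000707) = 2^1*79^(-1)*113933^(-1)*1621349^1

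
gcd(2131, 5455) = 1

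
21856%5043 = 1684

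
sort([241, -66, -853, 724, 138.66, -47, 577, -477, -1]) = [-853, -477, -66, -47, -1, 138.66, 241, 577, 724]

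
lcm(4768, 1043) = 33376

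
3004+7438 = 10442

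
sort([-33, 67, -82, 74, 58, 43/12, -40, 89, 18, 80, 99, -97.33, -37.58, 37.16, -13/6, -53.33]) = [-97.33, -82, -53.33, -40, -37.58, -33, -13/6, 43/12, 18, 37.16, 58, 67, 74, 80, 89, 99]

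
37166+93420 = 130586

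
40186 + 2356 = 42542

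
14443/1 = 14443 = 14443.00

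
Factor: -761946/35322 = -1 * 7^(-1) * 151^1 = -151/7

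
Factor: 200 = 2^3*5^2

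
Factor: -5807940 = -1 * 2^2 * 3^1 * 5^1 * 96799^1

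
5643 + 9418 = 15061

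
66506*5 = 332530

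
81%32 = 17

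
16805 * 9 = 151245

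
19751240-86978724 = -67227484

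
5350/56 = 95 + 15/28 ≈ 95.54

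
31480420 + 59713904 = 91194324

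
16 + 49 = 65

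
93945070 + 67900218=161845288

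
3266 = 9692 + -6426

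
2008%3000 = 2008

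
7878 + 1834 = 9712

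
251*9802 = 2460302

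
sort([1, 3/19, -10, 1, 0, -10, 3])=[-10, -10, 0, 3/19, 1, 1, 3]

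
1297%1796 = 1297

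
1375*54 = 74250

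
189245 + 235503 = 424748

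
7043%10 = 3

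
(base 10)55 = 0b110111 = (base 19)2h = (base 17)34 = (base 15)3a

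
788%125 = 38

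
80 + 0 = 80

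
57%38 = 19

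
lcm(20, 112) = 560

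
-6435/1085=-1287/217 ≈ -5.93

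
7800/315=24 + 16/21 ≈ 24.76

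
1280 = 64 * 20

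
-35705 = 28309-64014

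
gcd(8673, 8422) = 1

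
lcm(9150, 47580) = 237900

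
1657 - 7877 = -6220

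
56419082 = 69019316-12600234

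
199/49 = 4 + 3/49 ≈ 4.06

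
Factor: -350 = -1*2^1*5^2*7^1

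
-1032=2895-3927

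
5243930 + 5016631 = 10260561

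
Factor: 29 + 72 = 101^1 = 101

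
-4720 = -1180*4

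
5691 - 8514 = -2823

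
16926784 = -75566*(-224)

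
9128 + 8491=17619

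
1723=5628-3905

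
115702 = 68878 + 46824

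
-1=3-4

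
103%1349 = 103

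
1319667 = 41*32187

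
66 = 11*6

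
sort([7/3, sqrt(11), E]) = [7/3, E, sqrt(11)]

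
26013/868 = 29 + 841/868≈29.97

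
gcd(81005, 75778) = 1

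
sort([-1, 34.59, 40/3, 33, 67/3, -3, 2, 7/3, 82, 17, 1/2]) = [-3, -1, 1/2, 2, 7/3, 40/3, 17, 67/3, 33, 34.59, 82]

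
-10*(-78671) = 786710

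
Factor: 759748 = 2^2*11^1*31^1*557^1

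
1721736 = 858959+862777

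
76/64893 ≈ 0.00117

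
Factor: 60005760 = 2^7*3^1*5^1*31253^1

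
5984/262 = 22 + 110/131≈22.84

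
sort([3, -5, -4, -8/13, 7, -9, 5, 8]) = [-9, -5, -4, -8/13, 3, 5, 7, 8]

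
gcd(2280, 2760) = 120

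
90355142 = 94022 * 961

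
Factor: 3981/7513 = 3^1*11^(-1)*683^(-1)*1327^1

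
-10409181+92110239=81701058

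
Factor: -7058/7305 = -1 * 2^1 * 3^(-1) * 5^(-1) * 487^(-1) * 3529^1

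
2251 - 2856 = -605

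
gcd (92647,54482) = 1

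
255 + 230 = 485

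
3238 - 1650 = 1588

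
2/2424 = 1/1212 ≈ 0.000825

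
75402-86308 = -10906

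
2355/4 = 588 + 3/4 = 588.75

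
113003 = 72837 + 40166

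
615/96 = 205/32 ≈ 6.41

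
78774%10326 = 6492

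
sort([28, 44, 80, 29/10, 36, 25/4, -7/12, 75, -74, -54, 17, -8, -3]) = [-74, -54, -8, -3, -7/12, 29/10, 25/4, 17, 28, 36, 44, 75, 80]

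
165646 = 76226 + 89420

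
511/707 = 73/101 ≈ 0.723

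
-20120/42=-10060/21 ≈ -479.05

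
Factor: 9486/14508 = 2^(-1)*13^(-1)*17^1 = 17/26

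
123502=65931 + 57571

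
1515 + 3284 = 4799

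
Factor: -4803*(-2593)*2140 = 2^2*3^1*5^1*107^1*1601^1*2593^1 = 26651943060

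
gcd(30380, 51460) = 620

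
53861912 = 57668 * 934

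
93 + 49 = 142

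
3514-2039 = 1475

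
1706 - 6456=-4750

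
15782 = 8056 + 7726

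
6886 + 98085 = 104971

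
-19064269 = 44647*(-427)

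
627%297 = 33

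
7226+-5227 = 1999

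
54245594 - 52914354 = 1331240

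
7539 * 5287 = 39858693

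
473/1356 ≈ 0.349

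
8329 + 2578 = 10907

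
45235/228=198 + 91/228 ≈ 198.40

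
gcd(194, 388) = 194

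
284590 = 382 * 745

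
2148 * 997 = 2141556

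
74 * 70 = 5180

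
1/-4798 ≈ -0.000208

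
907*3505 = 3179035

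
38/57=2/3 ≈ 0.667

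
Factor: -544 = -1*2^5*17^1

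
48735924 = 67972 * 717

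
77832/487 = 159 + 399/487 ≈ 159.82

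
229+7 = 236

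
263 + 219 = 482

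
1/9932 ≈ 0.000101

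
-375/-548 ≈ 0.684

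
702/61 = 11+31/61 ≈ 11.51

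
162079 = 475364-313285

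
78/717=26/239 ≈ 0.109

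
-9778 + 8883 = -895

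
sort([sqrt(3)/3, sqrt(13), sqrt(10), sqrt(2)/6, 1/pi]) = [sqrt(2)/6, 1/pi, sqrt(3)/3, sqrt(10), sqrt(13)]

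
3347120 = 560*5977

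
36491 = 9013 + 27478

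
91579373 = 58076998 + 33502375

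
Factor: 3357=3^2*373^1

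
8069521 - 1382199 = 6687322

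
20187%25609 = 20187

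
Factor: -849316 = -1*2^2*13^1*16333^1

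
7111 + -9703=-2592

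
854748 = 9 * 94972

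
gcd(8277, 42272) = 1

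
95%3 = 2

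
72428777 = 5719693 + 66709084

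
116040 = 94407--21633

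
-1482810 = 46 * (-32235)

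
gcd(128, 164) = 4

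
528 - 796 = -268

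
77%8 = 5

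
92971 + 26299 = 119270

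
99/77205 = 33/25735 ≈ 0.00128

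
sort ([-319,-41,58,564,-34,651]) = [-319,-41,-34,58,564,651]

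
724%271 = 182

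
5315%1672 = 299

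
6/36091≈0.000166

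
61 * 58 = 3538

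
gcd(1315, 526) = 263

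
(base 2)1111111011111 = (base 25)d19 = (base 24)e3n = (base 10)8159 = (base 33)7g8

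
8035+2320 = 10355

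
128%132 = 128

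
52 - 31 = 21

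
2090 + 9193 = 11283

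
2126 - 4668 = -2542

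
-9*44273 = -398457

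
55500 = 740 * 75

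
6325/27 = 234 + 7/27 ≈ 234.26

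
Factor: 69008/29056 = 2^(-3) * 19^1 = 19/8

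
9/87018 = 3/29006≈0.000103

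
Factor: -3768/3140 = -1*2^1*3^1*5^(-1) = -6/5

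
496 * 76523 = 37955408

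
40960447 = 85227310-44266863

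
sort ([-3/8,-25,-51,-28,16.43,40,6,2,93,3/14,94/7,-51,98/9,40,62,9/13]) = [-51,-51,-28,-25,-3/8,3/14,9/13,2,6,98/9,94/7,16.43,40,40,62,93]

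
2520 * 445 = 1121400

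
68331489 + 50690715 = 119022204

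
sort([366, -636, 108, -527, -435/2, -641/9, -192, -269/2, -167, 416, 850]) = [-636, -527, -435/2, -192, -167, -269/2, -641/9, 108, 366, 416, 850]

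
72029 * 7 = 504203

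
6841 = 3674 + 3167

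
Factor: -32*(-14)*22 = 2^7*7^1*11^1 = 9856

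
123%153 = 123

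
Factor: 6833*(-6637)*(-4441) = 4441^1*6637^1*6833^1 = 201402107861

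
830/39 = 21+11/39 ≈ 21.28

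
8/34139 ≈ 0.000234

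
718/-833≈-0.862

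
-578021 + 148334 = -429687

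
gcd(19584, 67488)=96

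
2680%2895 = 2680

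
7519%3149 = 1221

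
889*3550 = 3155950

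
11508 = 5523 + 5985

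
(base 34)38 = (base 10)110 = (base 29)3n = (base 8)156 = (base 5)420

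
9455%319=204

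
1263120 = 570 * 2216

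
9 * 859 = 7731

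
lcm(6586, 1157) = 85618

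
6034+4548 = 10582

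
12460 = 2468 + 9992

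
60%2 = 0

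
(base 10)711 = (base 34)kv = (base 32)m7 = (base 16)2c7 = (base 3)222100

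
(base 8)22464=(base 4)2110310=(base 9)14052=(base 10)9524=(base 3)111001202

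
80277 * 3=240831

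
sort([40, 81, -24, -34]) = [-34, -24, 40, 81]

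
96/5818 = 48/2909 ≈ 0.0165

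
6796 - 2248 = 4548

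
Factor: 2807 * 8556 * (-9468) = -1 * 2^4 * 3^3 * 7^1 * 23^1 * 31^1 * 263^1 * 401^1 = -227390039856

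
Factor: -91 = -1*7^1*13^1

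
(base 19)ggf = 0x17cf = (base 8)13717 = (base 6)44115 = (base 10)6095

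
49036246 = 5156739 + 43879507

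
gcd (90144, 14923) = 1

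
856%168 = 16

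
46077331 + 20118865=66196196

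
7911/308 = 25 + 211/308 ≈ 25.69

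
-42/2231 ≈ -0.0188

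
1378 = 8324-6946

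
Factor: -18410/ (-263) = 2^1 * 5^1 * 7^1 = 70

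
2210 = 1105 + 1105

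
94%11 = 6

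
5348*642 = 3433416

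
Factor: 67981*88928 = 2^5*7^1*157^1*397^1*433^1 = 6045414368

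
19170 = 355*54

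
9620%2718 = 1466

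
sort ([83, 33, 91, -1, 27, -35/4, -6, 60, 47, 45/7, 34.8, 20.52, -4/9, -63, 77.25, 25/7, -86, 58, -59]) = [-86, -63, -59, -35/4, -6, -1, -4/9, 25/7, 45/7, 20.52, 27, 33, 34.8, 47, 58, 60, 77.25, 83, 91]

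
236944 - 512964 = -276020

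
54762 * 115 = 6297630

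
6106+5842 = 11948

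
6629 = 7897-1268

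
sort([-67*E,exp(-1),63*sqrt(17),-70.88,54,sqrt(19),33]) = [-67*E,-70.88,exp(-1),sqrt(19),33,54,63*sqrt(17)]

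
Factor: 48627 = 3^3 * 1801^1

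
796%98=12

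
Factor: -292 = -1 * 2^2 * 73^1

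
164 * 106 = 17384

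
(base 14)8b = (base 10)123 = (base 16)7b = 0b1111011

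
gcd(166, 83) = 83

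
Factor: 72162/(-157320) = -1*2^(-2)*5^(-1)*23^(-1)*211^1 = -211/460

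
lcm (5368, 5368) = 5368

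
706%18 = 4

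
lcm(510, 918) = 4590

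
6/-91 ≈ -0.0659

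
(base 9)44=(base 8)50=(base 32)18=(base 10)40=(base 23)1h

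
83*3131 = 259873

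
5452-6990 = -1538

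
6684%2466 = 1752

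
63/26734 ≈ 0.00236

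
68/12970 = 34/6485 ≈ 0.00524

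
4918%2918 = 2000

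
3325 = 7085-3760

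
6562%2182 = 16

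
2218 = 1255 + 963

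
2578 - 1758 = 820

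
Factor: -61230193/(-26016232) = 2^(-3) * 11^(-1) * 229^(-1) * 1091^1 * 1291^(-1) * 56123^1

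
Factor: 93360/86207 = 2^4 * 3^1 * 5^1 * 11^(-1) * 17^(-1) * 389^1 * 461^(-1)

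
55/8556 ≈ 0.00643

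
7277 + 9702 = 16979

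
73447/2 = 36723 + 1/2 = 36723.50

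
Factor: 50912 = 2^5*37^1*43^1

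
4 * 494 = 1976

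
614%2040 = 614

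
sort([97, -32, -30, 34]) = [-32, -30, 34, 97]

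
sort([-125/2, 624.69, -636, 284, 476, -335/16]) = [-636, -125/2, -335/16, 284, 476, 624.69]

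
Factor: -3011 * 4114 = -1 * 2^1 * 11^2 * 17^1 * 3011^1 = -12387254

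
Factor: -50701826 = -1*2^1*7^1*3621559^1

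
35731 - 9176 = 26555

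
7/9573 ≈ 0.000731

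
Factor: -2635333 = -1 * 83^1 * 31751^1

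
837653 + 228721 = 1066374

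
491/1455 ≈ 0.337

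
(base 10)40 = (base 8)50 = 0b101000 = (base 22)1i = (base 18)24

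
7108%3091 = 926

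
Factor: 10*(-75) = -1*2^1*3^1*5^3 = -750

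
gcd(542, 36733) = 1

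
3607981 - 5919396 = -2311415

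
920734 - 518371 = 402363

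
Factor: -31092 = -1*2^2*3^1*2591^1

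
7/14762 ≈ 0.000474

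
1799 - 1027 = 772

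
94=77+17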